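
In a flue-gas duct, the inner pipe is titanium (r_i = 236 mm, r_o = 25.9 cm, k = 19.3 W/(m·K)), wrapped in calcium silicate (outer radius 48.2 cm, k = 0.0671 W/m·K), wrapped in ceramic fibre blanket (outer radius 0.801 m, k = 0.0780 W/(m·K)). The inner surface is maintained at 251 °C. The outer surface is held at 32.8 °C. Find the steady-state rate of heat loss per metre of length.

Resistance network (inner→outer):
  R'_titanium = ln(0.259/0.236)/(2πk) = 0.09300/(2π·19.3) = 7.669×10^-4 m·K/W
  R'_calcium silicate = ln(0.482/0.259)/(2πk) = 0.6211/(2π·0.0671) = 1.473 m·K/W
  R'_ceramic fibre blanket = ln(0.801/0.482)/(2πk) = 0.5079/(2π·0.0780) = 1.036 m·K/W
ΣR = 7.669×10^-4 + 1.473 + 1.036 = 2.510 m·K/W
Q' = ΔT/ΣR = (251 °C − 32.8 °C)/2.510 = 86.9 W/m

Q' = 86.9 W/m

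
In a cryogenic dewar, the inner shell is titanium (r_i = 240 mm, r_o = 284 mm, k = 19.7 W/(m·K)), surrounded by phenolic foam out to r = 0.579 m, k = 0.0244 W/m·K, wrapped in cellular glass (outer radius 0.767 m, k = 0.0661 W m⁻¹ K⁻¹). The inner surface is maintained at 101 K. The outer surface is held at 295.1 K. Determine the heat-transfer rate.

Q = 30.5 W

Resistance network (inner→outer):
  R_titanium = (1/0.240 − 1/0.284)/(4πk) = 0.6455/(4π·19.7) = 0.002608 K/W
  R_phenolic foam = (1/0.284 − 1/0.579)/(4πk) = 1.794/(4π·0.0244) = 5.851 K/W
  R_cellular glass = (1/0.579 − 1/0.767)/(4πk) = 0.4233/(4π·0.0661) = 0.5097 K/W
ΣR = 0.002608 + 5.851 + 0.5097 = 6.363 K/W
Q = ΔT/ΣR = (101 K − 295.1 K)/6.363 = -30.5 W
(Negative Q ⇒ heat flows inward; heat gain = 30.5 W.)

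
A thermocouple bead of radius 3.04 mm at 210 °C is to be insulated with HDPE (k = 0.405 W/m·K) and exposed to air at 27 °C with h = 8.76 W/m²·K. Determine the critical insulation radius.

For a sphere, r_cr = 2k_ins/h = 2·0.405/8.76 = 0.0925 m = 9.25 cm

r_cr = 9.25 cm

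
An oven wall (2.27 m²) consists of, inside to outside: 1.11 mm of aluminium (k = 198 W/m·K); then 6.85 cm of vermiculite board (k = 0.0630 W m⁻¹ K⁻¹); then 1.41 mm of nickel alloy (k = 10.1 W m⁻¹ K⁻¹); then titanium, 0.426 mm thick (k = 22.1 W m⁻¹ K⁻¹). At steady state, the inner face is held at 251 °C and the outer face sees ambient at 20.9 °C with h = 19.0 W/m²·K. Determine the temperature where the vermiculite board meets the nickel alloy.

T = 31.6 °C

Resistance network (inner→outer):
  R_aluminium = L/(kA) = 0.00111/(198·2.27) = 2.470×10^-6 K/W
  R_vermiculite board = L/(kA) = 0.0685/(0.0630·2.27) = 0.4790 K/W
  R_nickel alloy = L/(kA) = 0.00141/(10.1·2.27) = 6.150×10^-5 K/W
  R_titanium = L/(kA) = 4.26×10^-4/(22.1·2.27) = 8.492×10^-6 K/W
  R_conv,out = 1/(hA) = 1/(19.0·2.27) = 0.02319 K/W
ΣR = 2.470×10^-6 + 0.4790 + 6.150×10^-5 + 8.492×10^-6 + 0.02319 = 0.5023 K/W
Q = ΔT/ΣR = (251 °C − 20.9 °C)/0.5023 = 458.1 W
From the inner boundary to the vermiculite board/nickel alloy interface, ΣR_partial = 0.4790 K/W.
T_interface = T_in − Q·ΣR_partial = 251 °C − (458.1)(0.4790) = 31.6 °C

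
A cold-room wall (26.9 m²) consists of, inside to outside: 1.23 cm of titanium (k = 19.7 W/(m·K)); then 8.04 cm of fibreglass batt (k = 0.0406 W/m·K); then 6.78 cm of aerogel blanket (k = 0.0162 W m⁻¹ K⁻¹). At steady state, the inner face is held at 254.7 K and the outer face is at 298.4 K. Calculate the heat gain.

Q = 191 W

Resistance network (inner→outer):
  R_titanium = L/(kA) = 0.0123/(19.7·26.9) = 2.321×10^-5 K/W
  R_fibreglass batt = L/(kA) = 0.0804/(0.0406·26.9) = 0.07362 K/W
  R_aerogel blanket = L/(kA) = 0.0678/(0.0162·26.9) = 0.1556 K/W
ΣR = 2.321×10^-5 + 0.07362 + 0.1556 = 0.2292 K/W
Q = ΔT/ΣR = (254.7 K − 298.4 K)/0.2292 = -191 W
(Negative Q ⇒ heat flows inward; heat gain = 191 W.)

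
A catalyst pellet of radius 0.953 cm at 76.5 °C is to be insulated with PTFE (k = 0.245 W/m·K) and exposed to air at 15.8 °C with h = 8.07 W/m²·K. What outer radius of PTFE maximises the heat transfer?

For a sphere, r_cr = 2k_ins/h = 2·0.245/8.07 = 0.0607 m = 6.07 cm

r_cr = 6.07 cm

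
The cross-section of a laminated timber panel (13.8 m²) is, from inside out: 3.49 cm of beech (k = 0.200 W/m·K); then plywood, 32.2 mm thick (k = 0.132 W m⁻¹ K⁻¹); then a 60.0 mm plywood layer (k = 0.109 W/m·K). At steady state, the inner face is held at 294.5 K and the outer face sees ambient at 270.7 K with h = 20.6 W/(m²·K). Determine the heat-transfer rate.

Q = 323 W

Series thermal resistances, inner to outer:
  R_beech = L/(kA) = 0.0349/(0.200·13.8) = 0.01264 K/W
  R_plywood = L/(kA) = 0.0322/(0.132·13.8) = 0.01768 K/W
  R_plywood = L/(kA) = 0.0600/(0.109·13.8) = 0.03989 K/W
  R_conv,out = 1/(hA) = 1/(20.6·13.8) = 0.003518 K/W
ΣR = 0.01264 + 0.01768 + 0.03989 + 0.003518 = 0.07373 K/W
Q = ΔT/ΣR = (294.5 K − 270.7 K)/0.07373 = 323 W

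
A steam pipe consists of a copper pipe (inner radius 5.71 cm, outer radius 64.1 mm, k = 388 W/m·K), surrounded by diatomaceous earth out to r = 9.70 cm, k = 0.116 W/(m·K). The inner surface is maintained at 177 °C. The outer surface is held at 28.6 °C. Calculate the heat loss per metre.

Q' = 261 W/m

Treat each layer as a resistance in series:
  R'_copper = ln(0.0641/0.0571)/(2πk) = 0.1156/(2π·388) = 4.743×10^-5 m·K/W
  R'_diatomaceous earth = ln(0.0970/0.0641)/(2πk) = 0.4143/(2π·0.116) = 0.5684 m·K/W
ΣR = 4.743×10^-5 + 0.5684 = 0.5684 m·K/W
Q' = ΔT/ΣR = (177 °C − 28.6 °C)/0.5684 = 261 W/m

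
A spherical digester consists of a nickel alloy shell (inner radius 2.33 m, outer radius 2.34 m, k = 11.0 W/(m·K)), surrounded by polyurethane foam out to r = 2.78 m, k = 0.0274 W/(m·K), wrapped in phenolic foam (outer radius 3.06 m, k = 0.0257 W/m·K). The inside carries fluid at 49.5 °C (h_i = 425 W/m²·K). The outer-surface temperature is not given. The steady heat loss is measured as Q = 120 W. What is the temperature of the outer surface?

T_out = 13.7 °C

Series resistances:
  R_conv,in = 1/(4πr²h) = 1/(4π·2.33²·425) = 3.449×10^-5 K/W
  R_nickel alloy = (1/2.33 − 1/2.34)/(4πk) = 0.001834/(4π·11.0) = 1.327×10^-5 K/W
  R_polyurethane foam = (1/2.34 − 1/2.78)/(4πk) = 0.06764/(4π·0.0274) = 0.1964 K/W
  R_phenolic foam = (1/2.78 − 1/3.06)/(4πk) = 0.03291/(4π·0.0257) = 0.1019 K/W
ΣR = 0.2984 K/W
ΔT = Q·ΣR = 120 × 0.2984 = 35.81 K
Heat flows outward, so T_out = T_in − ΔT = 49.5 − 35.81 = 13.7 °C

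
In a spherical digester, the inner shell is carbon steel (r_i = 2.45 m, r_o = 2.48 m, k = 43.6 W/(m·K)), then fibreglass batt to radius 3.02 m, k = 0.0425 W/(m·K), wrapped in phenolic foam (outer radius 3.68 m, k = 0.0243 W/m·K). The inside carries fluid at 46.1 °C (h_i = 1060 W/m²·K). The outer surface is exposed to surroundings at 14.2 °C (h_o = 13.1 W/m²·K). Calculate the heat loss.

Resistance network (inner→outer):
  R_conv,in = 1/(4πr²h) = 1/(4π·2.45²·1060) = 1.251×10^-5 K/W
  R_carbon steel = (1/2.45 − 1/2.48)/(4πk) = 0.004937/(4π·43.6) = 9.012×10^-6 K/W
  R_fibreglass batt = (1/2.48 − 1/3.02)/(4πk) = 0.07210/(4π·0.0425) = 0.1350 K/W
  R_phenolic foam = (1/3.02 − 1/3.68)/(4πk) = 0.05939/(4π·0.0243) = 0.1945 K/W
  R_conv,out = 1/(4πr²h) = 1/(4π·3.68²·13.1) = 4.486×10^-4 K/W
ΣR = 1.251×10^-5 + 9.012×10^-6 + 0.1350 + 0.1945 + 4.486×10^-4 = 0.3300 K/W
Q = ΔT/ΣR = (46.1 °C − 14.2 °C)/0.3300 = 96.7 W

Q = 96.7 W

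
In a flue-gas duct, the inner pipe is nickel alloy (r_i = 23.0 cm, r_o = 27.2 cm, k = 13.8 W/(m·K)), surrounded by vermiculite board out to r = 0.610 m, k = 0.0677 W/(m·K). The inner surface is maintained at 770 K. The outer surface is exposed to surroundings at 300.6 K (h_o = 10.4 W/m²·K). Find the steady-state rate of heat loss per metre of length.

Treat each layer as a resistance in series:
  R'_nickel alloy = ln(0.272/0.230)/(2πk) = 0.1677/(2π·13.8) = 0.001934 m·K/W
  R'_vermiculite board = ln(0.610/0.272)/(2πk) = 0.8077/(2π·0.0677) = 1.899 m·K/W
  R'_conv,out = 1/(2πr h) = 1/(2π·0.610·10.4) = 0.02509 m·K/W
ΣR = 0.001934 + 1.899 + 0.02509 = 1.926 m·K/W
Q' = ΔT/ΣR = (770 K − 300.6 K)/1.926 = 244 W/m

Q' = 244 W/m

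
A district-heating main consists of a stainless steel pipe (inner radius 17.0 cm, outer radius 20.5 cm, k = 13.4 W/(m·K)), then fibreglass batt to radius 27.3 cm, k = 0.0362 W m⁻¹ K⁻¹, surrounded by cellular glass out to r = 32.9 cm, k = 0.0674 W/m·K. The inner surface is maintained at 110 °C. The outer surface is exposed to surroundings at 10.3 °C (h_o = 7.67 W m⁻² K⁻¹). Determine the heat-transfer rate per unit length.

Q' = 56.5 W/m

Resistance network (inner→outer):
  R'_stainless steel = ln(0.205/0.170)/(2πk) = 0.1872/(2π·13.4) = 0.002224 m·K/W
  R'_fibreglass batt = ln(0.273/0.205)/(2πk) = 0.2865/(2π·0.0362) = 1.259 m·K/W
  R'_cellular glass = ln(0.329/0.273)/(2πk) = 0.1866/(2π·0.0674) = 0.4406 m·K/W
  R'_conv,out = 1/(2πr h) = 1/(2π·0.329·7.67) = 0.06307 m·K/W
ΣR = 0.002224 + 1.259 + 0.4406 + 0.06307 = 1.765 m·K/W
Q' = ΔT/ΣR = (110 °C − 10.3 °C)/1.765 = 56.5 W/m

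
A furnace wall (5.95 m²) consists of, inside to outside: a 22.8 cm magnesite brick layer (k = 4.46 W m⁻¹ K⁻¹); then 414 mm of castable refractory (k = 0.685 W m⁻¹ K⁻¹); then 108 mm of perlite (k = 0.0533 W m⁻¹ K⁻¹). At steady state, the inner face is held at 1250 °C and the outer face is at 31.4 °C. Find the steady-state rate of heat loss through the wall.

Series thermal resistances, inner to outer:
  R_magnesite brick = L/(kA) = 0.228/(4.46·5.95) = 0.008592 K/W
  R_castable refractory = L/(kA) = 0.414/(0.685·5.95) = 0.1016 K/W
  R_perlite = L/(kA) = 0.108/(0.0533·5.95) = 0.3405 K/W
ΣR = 0.008592 + 0.1016 + 0.3405 = 0.4507 K/W
Q = ΔT/ΣR = (1250 °C − 31.4 °C)/0.4507 = 2700 W

Q = 2.70 kW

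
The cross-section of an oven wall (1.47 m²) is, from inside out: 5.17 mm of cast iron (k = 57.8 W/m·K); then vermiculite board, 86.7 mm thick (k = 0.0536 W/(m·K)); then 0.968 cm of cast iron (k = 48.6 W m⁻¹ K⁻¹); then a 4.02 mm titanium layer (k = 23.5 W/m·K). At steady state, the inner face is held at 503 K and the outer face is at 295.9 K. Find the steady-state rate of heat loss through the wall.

Q = 188 W

Resistance network (inner→outer):
  R_cast iron = L/(kA) = 0.00517/(57.8·1.47) = 6.085×10^-5 K/W
  R_vermiculite board = L/(kA) = 0.0867/(0.0536·1.47) = 1.100 K/W
  R_cast iron = L/(kA) = 0.00968/(48.6·1.47) = 1.355×10^-4 K/W
  R_titanium = L/(kA) = 0.00402/(23.5·1.47) = 1.164×10^-4 K/W
ΣR = 6.085×10^-5 + 1.100 + 1.355×10^-4 + 1.164×10^-4 = 1.100 K/W
Q = ΔT/ΣR = (503 K − 295.9 K)/1.100 = 188 W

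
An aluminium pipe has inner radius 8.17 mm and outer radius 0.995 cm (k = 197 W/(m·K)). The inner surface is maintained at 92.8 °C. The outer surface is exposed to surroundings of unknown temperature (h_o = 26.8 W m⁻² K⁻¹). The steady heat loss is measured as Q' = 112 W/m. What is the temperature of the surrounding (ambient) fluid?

Series resistances:
  R'_aluminium = ln(0.00995/0.00817)/(2πk) = 0.1971/(2π·197) = 1.592×10^-4 m·K/W
  R'_conv,out = 1/(2πr h) = 1/(2π·0.00995·26.8) = 0.5968 m·K/W
ΣR = 0.5970 m·K/W
ΔT = Q'·ΣR = 112 × 0.5970 = 66.86 K
Heat flows outward, so T_out = T_in − ΔT = 92.8 − 66.86 = 25.9 °C

T_out = 25.9 °C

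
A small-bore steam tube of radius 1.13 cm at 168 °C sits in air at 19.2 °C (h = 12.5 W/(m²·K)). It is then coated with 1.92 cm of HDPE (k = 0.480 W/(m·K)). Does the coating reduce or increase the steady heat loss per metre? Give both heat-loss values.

Critical radius for a cylinder: r_cr = k/h = 0.0384 m = 3.84 cm.
Outer radius after coating: r₂ = 0.0113 + 0.0192 = 0.0305 m.
Since r₁ < r_cr and r₂ ≤ r_cr, the coating moves toward the maximum at r_cr — heat loss rises.
Bare: R = 1/(2πr₁h) = 1.127 m·K/W; Q = 148.8/1.127 = 132 W/m.
Coated: R = R_cond + R_conv = 0.7467 m·K/W; Q = 148.8/0.7467 = 199 W/m.

increases: 132 → 199 W/m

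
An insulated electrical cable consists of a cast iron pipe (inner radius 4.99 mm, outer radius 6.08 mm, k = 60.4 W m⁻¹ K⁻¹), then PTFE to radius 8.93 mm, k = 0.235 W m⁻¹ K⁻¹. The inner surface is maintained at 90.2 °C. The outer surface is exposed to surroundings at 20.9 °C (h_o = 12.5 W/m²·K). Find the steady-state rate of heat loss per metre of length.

Resistance network (inner→outer):
  R'_cast iron = ln(0.00608/0.00499)/(2πk) = 0.1976/(2π·60.4) = 5.206×10^-4 m·K/W
  R'_PTFE = ln(0.00893/0.00608)/(2πk) = 0.3844/(2π·0.235) = 0.2603 m·K/W
  R'_conv,out = 1/(2πr h) = 1/(2π·0.00893·12.5) = 1.426 m·K/W
ΣR = 5.206×10^-4 + 0.2603 + 1.426 = 1.687 m·K/W
Q' = ΔT/ΣR = (90.2 °C − 20.9 °C)/1.687 = 41.1 W/m

Q' = 41.1 W/m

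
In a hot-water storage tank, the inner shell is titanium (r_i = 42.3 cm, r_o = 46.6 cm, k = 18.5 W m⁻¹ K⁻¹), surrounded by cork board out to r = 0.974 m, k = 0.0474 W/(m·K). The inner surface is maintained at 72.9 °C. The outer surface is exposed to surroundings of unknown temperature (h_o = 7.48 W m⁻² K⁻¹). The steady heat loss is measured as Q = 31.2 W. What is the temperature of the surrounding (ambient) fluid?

T_out = 13.9 °C

Series resistances:
  R_titanium = (1/0.423 − 1/0.466)/(4πk) = 0.2181/(4π·18.5) = 9.383×10^-4 K/W
  R_cork board = (1/0.466 − 1/0.974)/(4πk) = 1.119/(4π·0.0474) = 1.879 K/W
  R_conv,out = 1/(4πr²h) = 1/(4π·0.974²·7.48) = 0.01121 K/W
ΣR = 1.891 K/W
ΔT = Q·ΣR = 31.2 × 1.891 = 59.00 K
Heat flows outward, so T_out = T_in − ΔT = 72.9 − 59.00 = 13.9 °C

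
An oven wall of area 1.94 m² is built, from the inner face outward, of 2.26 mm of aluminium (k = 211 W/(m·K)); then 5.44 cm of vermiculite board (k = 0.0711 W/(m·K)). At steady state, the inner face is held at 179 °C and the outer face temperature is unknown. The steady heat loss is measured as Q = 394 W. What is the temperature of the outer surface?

T_out = 23.6 °C

Sum the resistances:
  R_aluminium = L/(kA) = 0.00226/(211·1.94) = 5.521×10^-6 K/W
  R_vermiculite board = L/(kA) = 0.0544/(0.0711·1.94) = 0.3944 K/W
ΣR = 0.3944 K/W
ΔT = Q·ΣR = 394 × 0.3944 = 155.4 K
Heat flows outward, so T_out = T_in − ΔT = 179 − 155.4 = 23.6 °C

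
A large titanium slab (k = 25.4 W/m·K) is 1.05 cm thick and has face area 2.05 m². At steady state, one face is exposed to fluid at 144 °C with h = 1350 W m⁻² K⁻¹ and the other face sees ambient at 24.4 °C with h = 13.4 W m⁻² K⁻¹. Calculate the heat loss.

Treat each layer as a resistance in series:
  R_conv,in = 1/(hA) = 1/(1350·2.05) = 3.613×10^-4 K/W
  R_titanium = L/(kA) = 0.0105/(25.4·2.05) = 2.017×10^-4 K/W
  R_conv,out = 1/(hA) = 1/(13.4·2.05) = 0.03640 K/W
ΣR = 3.613×10^-4 + 2.017×10^-4 + 0.03640 = 0.03696 K/W
Q = ΔT/ΣR = (144 °C − 24.4 °C)/0.03696 = 3240 W

Q = 3240 W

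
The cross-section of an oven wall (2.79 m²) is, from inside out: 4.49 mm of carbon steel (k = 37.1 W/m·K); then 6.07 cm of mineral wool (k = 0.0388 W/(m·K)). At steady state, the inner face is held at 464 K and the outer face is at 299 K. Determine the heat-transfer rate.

Series thermal resistances, inner to outer:
  R_carbon steel = L/(kA) = 0.00449/(37.1·2.79) = 4.338×10^-5 K/W
  R_mineral wool = L/(kA) = 0.0607/(0.0388·2.79) = 0.5607 K/W
ΣR = 4.338×10^-5 + 0.5607 = 0.5607 K/W
Q = ΔT/ΣR = (464 K − 299 K)/0.5607 = 294 W

Q = 294 W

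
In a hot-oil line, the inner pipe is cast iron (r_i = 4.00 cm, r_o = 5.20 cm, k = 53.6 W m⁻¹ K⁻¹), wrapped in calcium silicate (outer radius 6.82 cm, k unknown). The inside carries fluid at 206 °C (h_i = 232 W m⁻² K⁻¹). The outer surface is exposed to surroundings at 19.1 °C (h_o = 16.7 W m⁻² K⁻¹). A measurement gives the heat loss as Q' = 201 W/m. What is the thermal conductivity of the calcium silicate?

k = 0.0559 W/m·K

ΣR = ΔT/Q' = |206 − 19.1|/201 = 0.9299 m·K/W
Known resistances:
  R'_conv,in = 1/(2πr h) = 1/(2π·0.0400·232) = 0.01715 m·K/W
  R'_cast iron = ln(0.0520/0.0400)/(2πk) = 0.2624/(2π·53.6) = 7.790×10^-4 m·K/W
  R'_conv,out = 1/(2πr h) = 1/(2π·0.0682·16.7) = 0.1397 m·K/W
R_calcium silicate = ΣR − ΣR_known = 0.9299 − 0.1576 = 0.7723 m·K/W
ln(r₂/r₁)/(2πk) = 0.7723 ⇒ k = 0.2712/(2π·0.7723) = 0.0559 W/m·K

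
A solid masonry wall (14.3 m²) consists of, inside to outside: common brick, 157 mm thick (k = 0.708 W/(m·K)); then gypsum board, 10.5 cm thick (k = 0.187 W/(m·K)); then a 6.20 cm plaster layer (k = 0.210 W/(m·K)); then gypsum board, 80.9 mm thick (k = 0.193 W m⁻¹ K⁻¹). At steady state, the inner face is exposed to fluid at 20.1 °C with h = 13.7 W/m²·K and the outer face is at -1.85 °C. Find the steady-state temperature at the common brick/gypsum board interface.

Treat each layer as a resistance in series:
  R_conv,in = 1/(hA) = 1/(13.7·14.3) = 0.005104 K/W
  R_common brick = L/(kA) = 0.157/(0.708·14.3) = 0.01551 K/W
  R_gypsum board = L/(kA) = 0.105/(0.187·14.3) = 0.03927 K/W
  R_plaster = L/(kA) = 0.0620/(0.210·14.3) = 0.02065 K/W
  R_gypsum board = L/(kA) = 0.0809/(0.193·14.3) = 0.02931 K/W
ΣR = 0.005104 + 0.01551 + 0.03927 + 0.02065 + 0.02931 = 0.1098 K/W
Q = ΔT/ΣR = (20.1 °C − -1.85 °C)/0.1098 = 199.9 W
From the inner boundary to the common brick/gypsum board interface, ΣR_partial = 0.02061 K/W.
T_interface = T_in − Q·ΣR_partial = 20.1 °C − (199.9)(0.02061) = 16.0 °C

T = 16.0 °C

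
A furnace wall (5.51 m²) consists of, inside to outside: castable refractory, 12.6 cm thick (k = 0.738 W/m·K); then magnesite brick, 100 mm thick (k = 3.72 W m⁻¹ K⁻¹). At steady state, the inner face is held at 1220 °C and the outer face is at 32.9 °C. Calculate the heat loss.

Q = 33.1 kW

Treat each layer as a resistance in series:
  R_castable refractory = L/(kA) = 0.126/(0.738·5.51) = 0.03099 K/W
  R_magnesite brick = L/(kA) = 0.100/(3.72·5.51) = 0.004879 K/W
ΣR = 0.03099 + 0.004879 = 0.03587 K/W
Q = ΔT/ΣR = (1220 °C − 32.9 °C)/0.03587 = 33100 W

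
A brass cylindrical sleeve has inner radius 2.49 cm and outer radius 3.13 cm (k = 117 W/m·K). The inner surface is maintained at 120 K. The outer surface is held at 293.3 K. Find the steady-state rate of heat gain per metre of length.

Q' = 2πk·ΔT/ln(r₂/r₁) = 2π × 117 × 173.3 / ln(0.0313/0.0249) = 5.57×10^5 W/m

Q' = 557 kW/m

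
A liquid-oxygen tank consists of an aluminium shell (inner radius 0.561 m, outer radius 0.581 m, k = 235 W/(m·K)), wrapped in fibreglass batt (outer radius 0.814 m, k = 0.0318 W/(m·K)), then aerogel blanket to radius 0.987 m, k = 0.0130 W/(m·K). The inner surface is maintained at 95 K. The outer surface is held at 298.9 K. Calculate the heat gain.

Q = 79.9 W

Resistance network (inner→outer):
  R_aluminium = (1/0.561 − 1/0.581)/(4πk) = 0.06136/(4π·235) = 2.078×10^-5 K/W
  R_fibreglass batt = (1/0.581 − 1/0.814)/(4πk) = 0.4927/(4π·0.0318) = 1.233 K/W
  R_aerogel blanket = (1/0.814 − 1/0.987)/(4πk) = 0.2153/(4π·0.0130) = 1.318 K/W
ΣR = 2.078×10^-5 + 1.233 + 1.318 = 2.551 K/W
Q = ΔT/ΣR = (95 K − 298.9 K)/2.551 = -79.9 W
(Negative Q ⇒ heat flows inward; heat gain = 79.9 W.)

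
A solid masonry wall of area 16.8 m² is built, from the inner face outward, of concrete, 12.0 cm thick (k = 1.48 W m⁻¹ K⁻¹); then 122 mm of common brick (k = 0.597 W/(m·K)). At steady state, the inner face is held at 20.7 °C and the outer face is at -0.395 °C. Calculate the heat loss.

Q = 1240 W

Series thermal resistances, inner to outer:
  R_concrete = L/(kA) = 0.120/(1.48·16.8) = 0.004826 K/W
  R_common brick = L/(kA) = 0.122/(0.597·16.8) = 0.01216 K/W
ΣR = 0.004826 + 0.01216 = 0.01699 K/W
Q = ΔT/ΣR = (20.7 °C − -0.395 °C)/0.01699 = 1240 W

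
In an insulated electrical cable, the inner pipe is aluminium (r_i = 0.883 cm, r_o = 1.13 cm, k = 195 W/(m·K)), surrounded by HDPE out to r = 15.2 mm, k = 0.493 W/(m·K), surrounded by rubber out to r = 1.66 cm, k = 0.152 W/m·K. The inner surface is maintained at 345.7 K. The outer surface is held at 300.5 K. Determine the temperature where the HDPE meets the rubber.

Series thermal resistances, inner to outer:
  R'_aluminium = ln(0.0113/0.00883)/(2πk) = 0.2466/(2π·195) = 2.013×10^-4 m·K/W
  R'_HDPE = ln(0.0152/0.0113)/(2πk) = 0.2965/(2π·0.493) = 0.09572 m·K/W
  R'_rubber = ln(0.0166/0.0152)/(2πk) = 0.08811/(2π·0.152) = 0.09225 m·K/W
ΣR = 2.013×10^-4 + 0.09572 + 0.09225 = 0.1882 m·K/W
Q' = ΔT/ΣR = (345.7 K − 300.5 K)/0.1882 = 240.2 W/m
From the inner boundary to the HDPE/rubber interface, ΣR_partial = 0.09592 m·K/W.
T_interface = T_in − Q'·ΣR_partial = 345.7 K − (240.2)(0.09592) = 322.7 K

T = 322.7 K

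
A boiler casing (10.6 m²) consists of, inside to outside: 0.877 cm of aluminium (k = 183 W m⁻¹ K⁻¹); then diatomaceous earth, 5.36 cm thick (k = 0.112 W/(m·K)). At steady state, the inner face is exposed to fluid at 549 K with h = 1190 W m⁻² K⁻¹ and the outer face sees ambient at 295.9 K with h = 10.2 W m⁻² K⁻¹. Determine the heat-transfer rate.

Treat each layer as a resistance in series:
  R_conv,in = 1/(hA) = 1/(1190·10.6) = 7.928×10^-5 K/W
  R_aluminium = L/(kA) = 0.00877/(183·10.6) = 4.521×10^-6 K/W
  R_diatomaceous earth = L/(kA) = 0.0536/(0.112·10.6) = 0.04515 K/W
  R_conv,out = 1/(hA) = 1/(10.2·10.6) = 0.009249 K/W
ΣR = 7.928×10^-5 + 4.521×10^-6 + 0.04515 + 0.009249 = 0.05448 K/W
Q = ΔT/ΣR = (549 K − 295.9 K)/0.05448 = 4650 W

Q = 4.65 kW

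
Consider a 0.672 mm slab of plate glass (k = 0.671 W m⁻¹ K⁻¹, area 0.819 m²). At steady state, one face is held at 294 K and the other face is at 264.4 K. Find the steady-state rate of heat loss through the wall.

Q = 24.2 kW

Q = kA·ΔT/L = 0.671 × 0.819 × |294 K − 264.4 K| / 6.72×10^-4 = 24200 W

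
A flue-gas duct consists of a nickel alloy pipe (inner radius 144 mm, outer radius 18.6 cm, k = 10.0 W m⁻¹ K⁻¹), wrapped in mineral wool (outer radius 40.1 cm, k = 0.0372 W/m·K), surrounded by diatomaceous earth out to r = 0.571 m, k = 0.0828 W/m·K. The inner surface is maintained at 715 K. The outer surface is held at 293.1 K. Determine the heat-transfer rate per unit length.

Treat each layer as a resistance in series:
  R'_nickel alloy = ln(0.186/0.144)/(2πk) = 0.2559/(2π·10.0) = 0.004073 m·K/W
  R'_mineral wool = ln(0.401/0.186)/(2πk) = 0.7682/(2π·0.0372) = 3.287 m·K/W
  R'_diatomaceous earth = ln(0.571/0.401)/(2πk) = 0.3534/(2π·0.0828) = 0.6793 m·K/W
ΣR = 0.004073 + 3.287 + 0.6793 = 3.970 m·K/W
Q' = ΔT/ΣR = (715 K − 293.1 K)/3.970 = 106 W/m

Q' = 106 W/m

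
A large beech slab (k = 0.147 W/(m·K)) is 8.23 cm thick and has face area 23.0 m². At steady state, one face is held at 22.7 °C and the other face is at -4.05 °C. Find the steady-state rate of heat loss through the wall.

Q = kA·ΔT/L = 0.147 × 23.0 × |22.7 °C − -4.05 °C| / 0.0823 = 1100 W

Q = 1100 W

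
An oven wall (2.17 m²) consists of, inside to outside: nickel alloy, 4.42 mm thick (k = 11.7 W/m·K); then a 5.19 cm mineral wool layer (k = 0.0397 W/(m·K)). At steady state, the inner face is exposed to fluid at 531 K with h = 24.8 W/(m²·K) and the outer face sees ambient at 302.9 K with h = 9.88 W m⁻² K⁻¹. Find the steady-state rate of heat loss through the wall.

Q = 342 W

Resistance network (inner→outer):
  R_conv,in = 1/(hA) = 1/(24.8·2.17) = 0.01858 K/W
  R_nickel alloy = L/(kA) = 0.00442/(11.7·2.17) = 1.741×10^-4 K/W
  R_mineral wool = L/(kA) = 0.0519/(0.0397·2.17) = 0.6024 K/W
  R_conv,out = 1/(hA) = 1/(9.88·2.17) = 0.04664 K/W
ΣR = 0.01858 + 1.741×10^-4 + 0.6024 + 0.04664 = 0.6678 K/W
Q = ΔT/ΣR = (531 K − 302.9 K)/0.6678 = 342 W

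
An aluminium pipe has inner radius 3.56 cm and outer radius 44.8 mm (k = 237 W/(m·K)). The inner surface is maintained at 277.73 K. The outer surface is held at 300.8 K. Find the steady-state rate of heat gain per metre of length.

Q' = 149 kW/m

Q' = 2πk·ΔT/ln(r₂/r₁) = 2π × 237 × 23.07 / ln(0.0448/0.0356) = 1.49×10^5 W/m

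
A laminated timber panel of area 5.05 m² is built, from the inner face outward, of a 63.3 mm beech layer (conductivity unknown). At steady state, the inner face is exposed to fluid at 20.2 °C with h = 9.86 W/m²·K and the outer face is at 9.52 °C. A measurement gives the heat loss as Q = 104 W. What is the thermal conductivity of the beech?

k = 0.152 W/m·K

ΣR = ΔT/Q = |20.2 − 9.52|/104 = 0.1027 K/W
Known resistances:
  R_conv,in = 1/(hA) = 1/(9.86·5.05) = 0.02008 K/W
R_beech = ΣR − ΣR_known = 0.1027 − 0.02008 = 0.08262 K/W
L/(kA) = 0.08262 ⇒ k = 0.0633/(0.08262·5.05) = 0.152 W/m·K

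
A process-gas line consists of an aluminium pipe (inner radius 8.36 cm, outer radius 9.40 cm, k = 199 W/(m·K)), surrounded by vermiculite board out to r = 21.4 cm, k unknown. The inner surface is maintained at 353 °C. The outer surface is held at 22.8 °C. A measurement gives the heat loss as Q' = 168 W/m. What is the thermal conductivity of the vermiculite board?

ΣR = ΔT/Q' = |353 − 22.8|/168 = 1.965 m·K/W
Known resistances:
  R'_aluminium = ln(0.0940/0.0836)/(2πk) = 0.1173/(2π·199) = 9.377×10^-5 m·K/W
R_vermiculite board = ΣR − ΣR_known = 1.965 − 9.377×10^-5 = 1.965 m·K/W
ln(r₂/r₁)/(2πk) = 1.965 ⇒ k = 0.8227/(2π·1.965) = 0.0666 W/m·K

k = 0.0666 W/m·K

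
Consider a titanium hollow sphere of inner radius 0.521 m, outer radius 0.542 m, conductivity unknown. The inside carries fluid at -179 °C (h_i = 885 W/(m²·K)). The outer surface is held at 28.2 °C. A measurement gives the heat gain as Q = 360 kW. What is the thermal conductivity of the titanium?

ΣR = ΔT/Q = |-179 − 28.2|/3.60×10^5 = 5.756×10^-4 K/W
Known resistances:
  R_conv,in = 1/(4πr²h) = 1/(4π·0.521²·885) = 3.313×10^-4 K/W
R_titanium = ΣR − ΣR_known = 5.756×10^-4 − 3.313×10^-4 = 2.443×10^-4 K/W
(1/r₁−1/r₂)/(4πk) = 2.443×10^-4 ⇒ k = 0.07437/(4π·2.443×10^-4) = 24.2 W/m·K

k = 24.2 W/m·K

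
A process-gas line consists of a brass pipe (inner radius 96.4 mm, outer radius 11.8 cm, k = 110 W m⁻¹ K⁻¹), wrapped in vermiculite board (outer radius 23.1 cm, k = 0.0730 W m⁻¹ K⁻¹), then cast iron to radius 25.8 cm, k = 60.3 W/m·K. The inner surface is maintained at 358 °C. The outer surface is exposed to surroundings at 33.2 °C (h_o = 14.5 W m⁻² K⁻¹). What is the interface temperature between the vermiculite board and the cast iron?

T = 42.4 °C

Series thermal resistances, inner to outer:
  R'_brass = ln(0.118/0.0964)/(2πk) = 0.2022/(2π·110) = 2.925×10^-4 m·K/W
  R'_vermiculite board = ln(0.231/0.118)/(2πk) = 0.6717/(2π·0.0730) = 1.465 m·K/W
  R'_cast iron = ln(0.258/0.231)/(2πk) = 0.1105/(2π·60.3) = 2.918×10^-4 m·K/W
  R'_conv,out = 1/(2πr h) = 1/(2π·0.258·14.5) = 0.04254 m·K/W
ΣR = 2.925×10^-4 + 1.465 + 2.918×10^-4 + 0.04254 = 1.508 m·K/W
Q' = ΔT/ΣR = (358 °C − 33.2 °C)/1.508 = 215.4 W/m
From the inner boundary to the vermiculite board/cast iron interface, ΣR_partial = 1.465 m·K/W.
T_interface = T_in − Q'·ΣR_partial = 358 °C − (215.4)(1.465) = 42.4 °C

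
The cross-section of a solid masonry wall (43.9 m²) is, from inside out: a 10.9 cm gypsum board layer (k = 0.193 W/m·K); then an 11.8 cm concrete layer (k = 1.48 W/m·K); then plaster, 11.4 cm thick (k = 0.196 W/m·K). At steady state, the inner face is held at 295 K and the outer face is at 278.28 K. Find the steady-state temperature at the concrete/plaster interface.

Series thermal resistances, inner to outer:
  R_gypsum board = L/(kA) = 0.109/(0.193·43.9) = 0.01286 K/W
  R_concrete = L/(kA) = 0.118/(1.48·43.9) = 0.001816 K/W
  R_plaster = L/(kA) = 0.114/(0.196·43.9) = 0.01325 K/W
ΣR = 0.01286 + 0.001816 + 0.01325 = 0.02793 K/W
Q = ΔT/ΣR = (295 K − 278.28 K)/0.02793 = 598.6 W
From the inner boundary to the concrete/plaster interface, ΣR_partial = 0.01468 K/W.
T_interface = T_in − Q·ΣR_partial = 295 K − (598.6)(0.01468) = 286.2 K

T = 286.2 K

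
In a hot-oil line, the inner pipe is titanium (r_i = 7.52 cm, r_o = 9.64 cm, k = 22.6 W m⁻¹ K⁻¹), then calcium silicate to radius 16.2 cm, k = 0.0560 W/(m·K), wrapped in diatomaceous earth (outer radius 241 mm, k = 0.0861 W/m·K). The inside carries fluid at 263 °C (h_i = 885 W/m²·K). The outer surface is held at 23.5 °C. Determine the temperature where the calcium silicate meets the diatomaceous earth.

Resistance network (inner→outer):
  R'_conv,in = 1/(2πr h) = 1/(2π·0.0752·885) = 0.002391 m·K/W
  R'_titanium = ln(0.0964/0.0752)/(2πk) = 0.2484/(2π·22.6) = 0.001749 m·K/W
  R'_calcium silicate = ln(0.162/0.0964)/(2πk) = 0.5191/(2π·0.0560) = 1.475 m·K/W
  R'_diatomaceous earth = ln(0.241/0.162)/(2πk) = 0.3972/(2π·0.0861) = 0.7342 m·K/W
ΣR = 0.002391 + 0.001749 + 1.475 + 0.7342 = 2.213 m·K/W
Q' = ΔT/ΣR = (263 °C − 23.5 °C)/2.213 = 108.2 W/m
From the inner boundary to the calcium silicate/diatomaceous earth interface, ΣR_partial = 1.479 m·K/W.
T_interface = T_in − Q'·ΣR_partial = 263 °C − (108.2)(1.479) = 103 °C

T = 103 °C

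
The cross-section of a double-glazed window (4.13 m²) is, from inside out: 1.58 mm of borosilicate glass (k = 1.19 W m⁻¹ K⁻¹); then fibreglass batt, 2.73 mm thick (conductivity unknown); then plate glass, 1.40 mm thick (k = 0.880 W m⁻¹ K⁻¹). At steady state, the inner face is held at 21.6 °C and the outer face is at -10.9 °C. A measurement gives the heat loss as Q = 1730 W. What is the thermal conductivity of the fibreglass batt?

ΣR = ΔT/Q = |21.6 − -10.9|/1730 = 0.01879 K/W
Known resistances:
  R_borosilicate glass = L/(kA) = 0.00158/(1.19·4.13) = 3.215×10^-4 K/W
  R_plate glass = L/(kA) = 0.00140/(0.880·4.13) = 3.852×10^-4 K/W
R_fibreglass batt = ΣR − ΣR_known = 0.01879 − 7.067×10^-4 = 0.01808 K/W
L/(kA) = 0.01808 ⇒ k = 0.00273/(0.01808·4.13) = 0.0366 W/m·K

k = 0.0366 W/m·K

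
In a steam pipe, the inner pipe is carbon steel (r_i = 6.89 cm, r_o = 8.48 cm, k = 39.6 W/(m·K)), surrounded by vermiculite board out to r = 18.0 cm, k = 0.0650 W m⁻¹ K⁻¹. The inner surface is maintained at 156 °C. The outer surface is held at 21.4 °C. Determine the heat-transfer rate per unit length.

Treat each layer as a resistance in series:
  R'_carbon steel = ln(0.0848/0.0689)/(2πk) = 0.2076/(2π·39.6) = 8.345×10^-4 m·K/W
  R'_vermiculite board = ln(0.180/0.0848)/(2πk) = 0.7527/(2π·0.0650) = 1.843 m·K/W
ΣR = 8.345×10^-4 + 1.843 = 1.844 m·K/W
Q' = ΔT/ΣR = (156 °C − 21.4 °C)/1.844 = 73.0 W/m

Q' = 73.0 W/m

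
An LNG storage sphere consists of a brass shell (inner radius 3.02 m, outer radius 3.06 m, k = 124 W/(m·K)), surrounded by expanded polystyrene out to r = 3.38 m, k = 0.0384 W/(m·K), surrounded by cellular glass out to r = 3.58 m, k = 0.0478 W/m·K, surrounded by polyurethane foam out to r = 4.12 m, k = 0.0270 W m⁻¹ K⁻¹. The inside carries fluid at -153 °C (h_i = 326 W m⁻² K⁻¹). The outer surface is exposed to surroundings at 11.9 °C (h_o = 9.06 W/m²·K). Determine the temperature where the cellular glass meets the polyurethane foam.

T = -77.5 °C

Treat each layer as a resistance in series:
  R_conv,in = 1/(4πr²h) = 1/(4π·3.02²·326) = 2.676×10^-5 K/W
  R_brass = (1/3.02 − 1/3.06)/(4πk) = 0.004328/(4π·124) = 2.778×10^-6 K/W
  R_expanded polystyrene = (1/3.06 − 1/3.38)/(4πk) = 0.03094/(4π·0.0384) = 0.06412 K/W
  R_cellular glass = (1/3.38 − 1/3.58)/(4πk) = 0.01653/(4π·0.0478) = 0.02752 K/W
  R_polyurethane foam = (1/3.58 − 1/4.12)/(4πk) = 0.03661/(4π·0.0270) = 0.1079 K/W
  R_conv,out = 1/(4πr²h) = 1/(4π·4.12²·9.06) = 5.174×10^-4 K/W
ΣR = 2.676×10^-5 + 2.778×10^-6 + 0.06412 + 0.02752 + 0.1079 + 5.174×10^-4 = 0.2001 K/W
Q = ΔT/ΣR = (-153 °C − 11.9 °C)/0.2001 = -824.1 W
From the inner boundary to the cellular glass/polyurethane foam interface, ΣR_partial = 0.09167 K/W.
T_interface = T_in − Q·ΣR_partial = -153 °C − (-824.1)(0.09167) = -77.5 °C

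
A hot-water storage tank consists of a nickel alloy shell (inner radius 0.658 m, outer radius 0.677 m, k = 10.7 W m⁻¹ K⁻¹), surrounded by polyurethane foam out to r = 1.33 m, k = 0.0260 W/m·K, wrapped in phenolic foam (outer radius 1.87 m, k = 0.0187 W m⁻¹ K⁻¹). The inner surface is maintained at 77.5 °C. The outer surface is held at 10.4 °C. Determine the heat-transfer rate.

Q = 21.3 W

Series thermal resistances, inner to outer:
  R_nickel alloy = (1/0.658 − 1/0.677)/(4πk) = 0.04265/(4π·10.7) = 3.172×10^-4 K/W
  R_polyurethane foam = (1/0.677 − 1/1.33)/(4πk) = 0.7252/(4π·0.0260) = 2.220 K/W
  R_phenolic foam = (1/1.33 − 1/1.87)/(4πk) = 0.2171/(4π·0.0187) = 0.9240 K/W
ΣR = 3.172×10^-4 + 2.220 + 0.9240 = 3.144 K/W
Q = ΔT/ΣR = (77.5 °C − 10.4 °C)/3.144 = 21.3 W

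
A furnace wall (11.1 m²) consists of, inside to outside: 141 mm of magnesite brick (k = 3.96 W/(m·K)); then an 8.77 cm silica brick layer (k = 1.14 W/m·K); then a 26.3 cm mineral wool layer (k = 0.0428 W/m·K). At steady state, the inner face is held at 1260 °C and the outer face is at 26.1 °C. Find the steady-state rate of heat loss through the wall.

Series thermal resistances, inner to outer:
  R_magnesite brick = L/(kA) = 0.141/(3.96·11.1) = 0.003208 K/W
  R_silica brick = L/(kA) = 0.0877/(1.14·11.1) = 0.006931 K/W
  R_mineral wool = L/(kA) = 0.263/(0.0428·11.1) = 0.5536 K/W
ΣR = 0.003208 + 0.006931 + 0.5536 = 0.5637 K/W
Q = ΔT/ΣR = (1260 °C − 26.1 °C)/0.5637 = 2190 W

Q = 2190 W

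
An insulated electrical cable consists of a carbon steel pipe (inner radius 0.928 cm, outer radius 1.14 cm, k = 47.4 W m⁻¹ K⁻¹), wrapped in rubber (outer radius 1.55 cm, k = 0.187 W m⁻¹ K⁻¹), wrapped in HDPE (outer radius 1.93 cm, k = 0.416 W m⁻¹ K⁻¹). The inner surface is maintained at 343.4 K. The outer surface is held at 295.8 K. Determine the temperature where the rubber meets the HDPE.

Series thermal resistances, inner to outer:
  R'_carbon steel = ln(0.0114/0.00928)/(2πk) = 0.2058/(2π·47.4) = 6.909×10^-4 m·K/W
  R'_rubber = ln(0.0155/0.0114)/(2πk) = 0.3072/(2π·0.187) = 0.2615 m·K/W
  R'_HDPE = ln(0.0193/0.0155)/(2πk) = 0.2193/(2π·0.416) = 0.08389 m·K/W
ΣR = 6.909×10^-4 + 0.2615 + 0.08389 = 0.3461 m·K/W
Q' = ΔT/ΣR = (343.4 K − 295.8 K)/0.3461 = 137.5 W/m
From the inner boundary to the rubber/HDPE interface, ΣR_partial = 0.2622 m·K/W.
T_interface = T_in − Q'·ΣR_partial = 343.4 K − (137.5)(0.2622) = 307.3 K

T = 307.3 K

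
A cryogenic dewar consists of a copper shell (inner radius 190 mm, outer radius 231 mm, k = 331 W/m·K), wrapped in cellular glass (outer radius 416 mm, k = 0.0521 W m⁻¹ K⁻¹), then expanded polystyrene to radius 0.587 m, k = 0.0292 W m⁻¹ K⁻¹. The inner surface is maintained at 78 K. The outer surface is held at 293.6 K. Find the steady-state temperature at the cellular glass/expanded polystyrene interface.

T = 208.7 K

Series thermal resistances, inner to outer:
  R_copper = (1/0.190 − 1/0.231)/(4πk) = 0.9342/(4π·331) = 2.246×10^-4 K/W
  R_cellular glass = (1/0.231 − 1/0.416)/(4πk) = 1.925/(4π·0.0521) = 2.940 K/W
  R_expanded polystyrene = (1/0.416 − 1/0.587)/(4πk) = 0.7003/(4π·0.0292) = 1.908 K/W
ΣR = 2.246×10^-4 + 2.940 + 1.908 = 4.848 K/W
Q = ΔT/ΣR = (78 K − 293.6 K)/4.848 = -44.47 W
From the inner boundary to the cellular glass/expanded polystyrene interface, ΣR_partial = 2.940 K/W.
T_interface = T_in − Q·ΣR_partial = 78 K − (-44.47)(2.940) = 208.7 K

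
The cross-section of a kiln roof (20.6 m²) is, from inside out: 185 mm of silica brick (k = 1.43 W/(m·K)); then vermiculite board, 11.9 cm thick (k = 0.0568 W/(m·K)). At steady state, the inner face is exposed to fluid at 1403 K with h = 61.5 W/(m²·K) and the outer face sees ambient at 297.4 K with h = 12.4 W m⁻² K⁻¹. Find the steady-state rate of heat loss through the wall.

Series thermal resistances, inner to outer:
  R_conv,in = 1/(hA) = 1/(61.5·20.6) = 7.893×10^-4 K/W
  R_silica brick = L/(kA) = 0.185/(1.43·20.6) = 0.006280 K/W
  R_vermiculite board = L/(kA) = 0.119/(0.0568·20.6) = 0.1017 K/W
  R_conv,out = 1/(hA) = 1/(12.4·20.6) = 0.003915 K/W
ΣR = 7.893×10^-4 + 0.006280 + 0.1017 + 0.003915 = 0.1127 K/W
Q = ΔT/ΣR = (1403 K − 297.4 K)/0.1127 = 9810 W

Q = 9.81 kW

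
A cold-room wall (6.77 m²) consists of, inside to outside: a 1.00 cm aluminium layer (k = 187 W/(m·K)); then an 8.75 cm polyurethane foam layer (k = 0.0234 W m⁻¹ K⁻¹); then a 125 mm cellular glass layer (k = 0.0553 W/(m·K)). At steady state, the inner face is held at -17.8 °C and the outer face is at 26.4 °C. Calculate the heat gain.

Resistance network (inner→outer):
  R_aluminium = L/(kA) = 0.0100/(187·6.77) = 7.899×10^-6 K/W
  R_polyurethane foam = L/(kA) = 0.0875/(0.0234·6.77) = 0.5523 K/W
  R_cellular glass = L/(kA) = 0.125/(0.0553·6.77) = 0.3339 K/W
ΣR = 7.899×10^-6 + 0.5523 + 0.3339 = 0.8862 K/W
Q = ΔT/ΣR = (-17.8 °C − 26.4 °C)/0.8862 = -49.9 W
(Negative Q ⇒ heat flows inward; heat gain = 49.9 W.)

Q = 49.9 W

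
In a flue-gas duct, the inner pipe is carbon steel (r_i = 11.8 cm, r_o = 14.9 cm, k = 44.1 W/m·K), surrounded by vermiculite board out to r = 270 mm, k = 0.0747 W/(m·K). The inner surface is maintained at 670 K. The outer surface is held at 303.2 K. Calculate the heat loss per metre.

Series thermal resistances, inner to outer:
  R'_carbon steel = ln(0.149/0.118)/(2πk) = 0.2333/(2π·44.1) = 8.418×10^-4 m·K/W
  R'_vermiculite board = ln(0.270/0.149)/(2πk) = 0.5945/(2π·0.0747) = 1.267 m·K/W
ΣR = 8.418×10^-4 + 1.267 = 1.268 m·K/W
Q' = ΔT/ΣR = (670 K − 303.2 K)/1.268 = 289 W/m

Q' = 289 W/m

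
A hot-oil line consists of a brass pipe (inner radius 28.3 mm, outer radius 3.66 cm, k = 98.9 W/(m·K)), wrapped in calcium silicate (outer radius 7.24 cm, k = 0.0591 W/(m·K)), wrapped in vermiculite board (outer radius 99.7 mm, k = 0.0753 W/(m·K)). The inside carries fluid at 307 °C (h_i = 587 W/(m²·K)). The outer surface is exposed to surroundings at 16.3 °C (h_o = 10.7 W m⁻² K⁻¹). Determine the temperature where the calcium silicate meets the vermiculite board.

T = 106 °C

Treat each layer as a resistance in series:
  R'_conv,in = 1/(2πr h) = 1/(2π·0.0283·587) = 0.009581 m·K/W
  R'_brass = ln(0.0366/0.0283)/(2πk) = 0.2572/(2π·98.9) = 4.139×10^-4 m·K/W
  R'_calcium silicate = ln(0.0724/0.0366)/(2πk) = 0.6822/(2π·0.0591) = 1.837 m·K/W
  R'_vermiculite board = ln(0.0997/0.0724)/(2πk) = 0.3200/(2π·0.0753) = 0.6763 m·K/W
  R'_conv,out = 1/(2πr h) = 1/(2π·0.0997·10.7) = 0.1492 m·K/W
ΣR = 0.009581 + 4.139×10^-4 + 1.837 + 0.6763 + 0.1492 = 2.672 m·K/W
Q' = ΔT/ΣR = (307 °C − 16.3 °C)/2.672 = 108.8 W/m
From the inner boundary to the calcium silicate/vermiculite board interface, ΣR_partial = 1.847 m·K/W.
T_interface = T_in − Q'·ΣR_partial = 307 °C − (108.8)(1.847) = 106 °C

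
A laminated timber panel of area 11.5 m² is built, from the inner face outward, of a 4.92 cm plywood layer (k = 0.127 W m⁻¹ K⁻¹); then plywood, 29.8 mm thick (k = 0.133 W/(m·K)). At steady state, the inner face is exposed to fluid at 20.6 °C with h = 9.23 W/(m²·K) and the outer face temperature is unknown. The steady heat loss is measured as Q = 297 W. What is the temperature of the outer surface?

T_out = 2.01 °C

Sum the resistances:
  R_conv,in = 1/(hA) = 1/(9.23·11.5) = 0.009421 K/W
  R_plywood = L/(kA) = 0.0492/(0.127·11.5) = 0.03369 K/W
  R_plywood = L/(kA) = 0.0298/(0.133·11.5) = 0.01948 K/W
ΣR = 0.06259 K/W
ΔT = Q·ΣR = 297 × 0.06259 = 18.59 K
Heat flows outward, so T_out = T_in − ΔT = 20.6 − 18.59 = 2.01 °C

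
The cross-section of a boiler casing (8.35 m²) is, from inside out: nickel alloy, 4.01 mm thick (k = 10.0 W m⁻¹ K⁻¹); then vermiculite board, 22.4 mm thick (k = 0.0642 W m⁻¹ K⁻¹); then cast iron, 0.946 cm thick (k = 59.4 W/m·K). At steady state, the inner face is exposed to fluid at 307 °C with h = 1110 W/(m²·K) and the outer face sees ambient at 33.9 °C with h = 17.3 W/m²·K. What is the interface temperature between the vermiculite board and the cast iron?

Resistance network (inner→outer):
  R_conv,in = 1/(hA) = 1/(1110·8.35) = 1.079×10^-4 K/W
  R_nickel alloy = L/(kA) = 0.00401/(10.0·8.35) = 4.802×10^-5 K/W
  R_vermiculite board = L/(kA) = 0.0224/(0.0642·8.35) = 0.04179 K/W
  R_cast iron = L/(kA) = 0.00946/(59.4·8.35) = 1.907×10^-5 K/W
  R_conv,out = 1/(hA) = 1/(17.3·8.35) = 0.006923 K/W
ΣR = 1.079×10^-4 + 4.802×10^-5 + 0.04179 + 1.907×10^-5 + 0.006923 = 0.04889 K/W
Q = ΔT/ΣR = (307 °C − 33.9 °C)/0.04889 = 5586 W
From the inner boundary to the vermiculite board/cast iron interface, ΣR_partial = 0.04195 K/W.
T_interface = T_in − Q·ΣR_partial = 307 °C − (5586)(0.04195) = 72.7 °C

T = 72.7 °C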